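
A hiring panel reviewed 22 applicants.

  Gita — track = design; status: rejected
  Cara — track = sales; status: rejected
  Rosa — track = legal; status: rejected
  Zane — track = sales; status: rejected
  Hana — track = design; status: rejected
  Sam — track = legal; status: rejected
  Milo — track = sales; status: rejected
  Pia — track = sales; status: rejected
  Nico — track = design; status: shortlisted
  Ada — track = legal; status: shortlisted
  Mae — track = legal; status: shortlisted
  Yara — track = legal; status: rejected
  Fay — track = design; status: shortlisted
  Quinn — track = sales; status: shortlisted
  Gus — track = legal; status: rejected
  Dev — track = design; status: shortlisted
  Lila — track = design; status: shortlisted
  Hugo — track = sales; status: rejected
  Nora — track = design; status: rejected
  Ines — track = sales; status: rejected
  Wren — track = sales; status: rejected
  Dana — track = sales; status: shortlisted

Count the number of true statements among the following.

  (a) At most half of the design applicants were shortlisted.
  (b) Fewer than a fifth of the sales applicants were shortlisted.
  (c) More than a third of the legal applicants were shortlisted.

(a) design: |A| = 7, |A ∩ B| = 4; needs |A ∩ B| ≤ |A ∖ B| — false.
(b) sales: |A| = 9, |A ∩ B| = 2; needs |A ∩ B| / |A| < 1/5 — false.
(c) legal: |A| = 6, |A ∩ B| = 2; needs |A ∩ B| / |A| > 1/3 — false.

0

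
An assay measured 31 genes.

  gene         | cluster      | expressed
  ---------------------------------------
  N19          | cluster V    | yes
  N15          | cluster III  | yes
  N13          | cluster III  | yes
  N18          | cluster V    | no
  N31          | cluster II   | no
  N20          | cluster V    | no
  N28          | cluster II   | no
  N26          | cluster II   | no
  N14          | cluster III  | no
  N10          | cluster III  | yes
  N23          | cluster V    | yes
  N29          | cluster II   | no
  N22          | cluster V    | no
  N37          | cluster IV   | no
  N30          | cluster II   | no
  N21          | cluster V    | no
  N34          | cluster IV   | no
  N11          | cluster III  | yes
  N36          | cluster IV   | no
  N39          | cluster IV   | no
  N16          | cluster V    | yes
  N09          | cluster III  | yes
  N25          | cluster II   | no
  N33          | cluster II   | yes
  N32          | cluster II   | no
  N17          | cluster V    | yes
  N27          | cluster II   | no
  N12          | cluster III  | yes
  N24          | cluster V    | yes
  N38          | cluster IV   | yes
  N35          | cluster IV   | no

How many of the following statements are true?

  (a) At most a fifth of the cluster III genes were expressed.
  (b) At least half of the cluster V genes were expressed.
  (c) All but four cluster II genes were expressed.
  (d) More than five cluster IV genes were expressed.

(a) cluster III: |A| = 7, |A ∩ B| = 6; needs |A ∩ B| / |A| ≤ 1/5 — false.
(b) cluster V: |A| = 9, |A ∩ B| = 5; needs |A ∩ B| ≥ |A ∖ B| — true.
(c) cluster II: |A| = 9, |A ∩ B| = 1; needs |A ∖ B| = 4 — false.
(d) cluster IV: |A| = 6, |A ∩ B| = 1; needs |A ∩ B| > 5 — false.

1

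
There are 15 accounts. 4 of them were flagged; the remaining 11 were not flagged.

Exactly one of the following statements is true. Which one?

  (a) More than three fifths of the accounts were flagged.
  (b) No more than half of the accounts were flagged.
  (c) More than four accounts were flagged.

(b)

|A| = 15, |A ∩ B| = 4, |A ∖ B| = 11.
(a) requires |A ∩ B| / |A| > 3/5: false.
(b) requires |A ∩ B| ≤ |A ∖ B|: true.
(c) requires |A ∩ B| > 4: false.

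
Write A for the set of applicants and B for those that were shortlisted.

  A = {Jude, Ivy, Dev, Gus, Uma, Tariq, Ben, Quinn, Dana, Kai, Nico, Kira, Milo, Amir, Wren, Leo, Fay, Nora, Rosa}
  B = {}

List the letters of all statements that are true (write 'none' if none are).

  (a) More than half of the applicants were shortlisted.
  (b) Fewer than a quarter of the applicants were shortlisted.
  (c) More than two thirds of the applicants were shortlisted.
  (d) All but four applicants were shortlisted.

|A| = 19, |A ∩ B| = 0, |A ∖ B| = 19.
(a) |A ∩ B| > |A ∖ B|: fails.
(b) |A ∩ B| / |A| < 1/4: holds.
(c) |A ∩ B| / |A| > 2/3: fails.
(d) |A ∖ B| = 4: fails.

(b)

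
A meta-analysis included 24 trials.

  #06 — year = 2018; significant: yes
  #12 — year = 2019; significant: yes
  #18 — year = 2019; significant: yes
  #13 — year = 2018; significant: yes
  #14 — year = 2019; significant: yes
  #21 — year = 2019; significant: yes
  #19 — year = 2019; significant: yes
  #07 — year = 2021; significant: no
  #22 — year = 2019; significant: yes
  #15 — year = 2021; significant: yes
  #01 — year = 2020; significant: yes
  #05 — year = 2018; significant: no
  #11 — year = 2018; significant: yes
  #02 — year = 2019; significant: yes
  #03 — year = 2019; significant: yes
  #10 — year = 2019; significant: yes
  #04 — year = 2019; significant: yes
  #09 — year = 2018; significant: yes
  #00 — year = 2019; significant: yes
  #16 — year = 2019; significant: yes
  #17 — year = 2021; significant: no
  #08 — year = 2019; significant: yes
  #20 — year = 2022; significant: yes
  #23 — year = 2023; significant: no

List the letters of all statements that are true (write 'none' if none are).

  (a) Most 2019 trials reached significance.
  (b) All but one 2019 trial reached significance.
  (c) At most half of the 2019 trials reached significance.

|A| = 13, |A ∩ B| = 13, |A ∖ B| = 0.
(a) |A ∩ B| > |A ∖ B|: holds.
(b) |A ∖ B| = 1: fails.
(c) |A ∩ B| ≤ |A ∖ B|: fails.

(a)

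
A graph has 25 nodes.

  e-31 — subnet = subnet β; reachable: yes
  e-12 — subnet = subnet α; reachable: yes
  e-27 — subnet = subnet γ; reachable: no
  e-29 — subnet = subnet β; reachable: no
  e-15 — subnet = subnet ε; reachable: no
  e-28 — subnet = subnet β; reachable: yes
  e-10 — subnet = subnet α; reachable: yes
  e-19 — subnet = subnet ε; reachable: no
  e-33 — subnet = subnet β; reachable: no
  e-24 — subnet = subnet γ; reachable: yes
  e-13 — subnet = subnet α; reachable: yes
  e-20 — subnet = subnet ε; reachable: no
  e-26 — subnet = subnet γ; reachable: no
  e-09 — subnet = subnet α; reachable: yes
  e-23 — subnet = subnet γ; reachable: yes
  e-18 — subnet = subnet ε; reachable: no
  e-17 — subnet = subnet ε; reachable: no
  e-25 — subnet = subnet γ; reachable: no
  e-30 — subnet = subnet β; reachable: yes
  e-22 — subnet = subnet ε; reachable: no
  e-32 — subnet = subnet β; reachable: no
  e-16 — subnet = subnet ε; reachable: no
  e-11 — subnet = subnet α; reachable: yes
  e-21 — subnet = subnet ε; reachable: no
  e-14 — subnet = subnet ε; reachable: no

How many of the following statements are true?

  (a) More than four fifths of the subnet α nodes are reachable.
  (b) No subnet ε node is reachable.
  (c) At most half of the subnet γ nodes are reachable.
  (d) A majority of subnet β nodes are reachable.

(a) subnet α: |A| = 5, |A ∩ B| = 5; needs |A ∩ B| / |A| > 4/5 — true.
(b) subnet ε: |A| = 9, |A ∩ B| = 0; needs A ∩ B = ∅ (|A ∩ B| = 0) — true.
(c) subnet γ: |A| = 5, |A ∩ B| = 2; needs |A ∩ B| ≤ |A ∖ B| — true.
(d) subnet β: |A| = 6, |A ∩ B| = 3; needs |A ∩ B| > |A ∖ B| — false.

3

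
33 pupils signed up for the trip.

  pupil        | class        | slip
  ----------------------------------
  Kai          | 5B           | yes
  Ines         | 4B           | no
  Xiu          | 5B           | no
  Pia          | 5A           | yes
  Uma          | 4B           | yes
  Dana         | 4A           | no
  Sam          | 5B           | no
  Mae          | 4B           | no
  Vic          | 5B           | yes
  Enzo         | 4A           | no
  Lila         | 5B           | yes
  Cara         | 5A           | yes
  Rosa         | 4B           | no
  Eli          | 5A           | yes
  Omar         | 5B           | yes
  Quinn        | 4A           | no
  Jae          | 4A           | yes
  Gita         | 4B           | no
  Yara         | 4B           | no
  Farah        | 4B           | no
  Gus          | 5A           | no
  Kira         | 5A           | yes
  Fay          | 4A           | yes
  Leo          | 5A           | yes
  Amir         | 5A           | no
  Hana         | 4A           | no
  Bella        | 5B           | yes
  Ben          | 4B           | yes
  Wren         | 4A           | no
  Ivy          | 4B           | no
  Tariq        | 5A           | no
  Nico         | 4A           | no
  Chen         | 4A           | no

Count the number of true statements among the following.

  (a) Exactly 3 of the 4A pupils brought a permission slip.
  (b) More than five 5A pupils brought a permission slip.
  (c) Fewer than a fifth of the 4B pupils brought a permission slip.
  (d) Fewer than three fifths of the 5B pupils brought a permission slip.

(a) 4A: |A| = 9, |A ∩ B| = 2; needs |A ∩ B| = 3 — false.
(b) 5A: |A| = 8, |A ∩ B| = 5; needs |A ∩ B| > 5 — false.
(c) 4B: |A| = 9, |A ∩ B| = 2; needs |A ∩ B| / |A| < 1/5 — false.
(d) 5B: |A| = 7, |A ∩ B| = 5; needs |A ∩ B| / |A| < 3/5 — false.

0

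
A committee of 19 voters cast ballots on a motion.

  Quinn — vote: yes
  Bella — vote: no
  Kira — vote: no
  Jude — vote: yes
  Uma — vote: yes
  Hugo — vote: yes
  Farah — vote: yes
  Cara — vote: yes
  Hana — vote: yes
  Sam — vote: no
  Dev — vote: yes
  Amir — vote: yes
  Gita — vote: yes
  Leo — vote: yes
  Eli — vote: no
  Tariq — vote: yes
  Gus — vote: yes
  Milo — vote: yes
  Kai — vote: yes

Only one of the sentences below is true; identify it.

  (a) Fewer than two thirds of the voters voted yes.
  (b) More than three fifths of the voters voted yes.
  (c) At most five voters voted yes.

|A| = 19, |A ∩ B| = 15, |A ∖ B| = 4.
(a) requires |A ∩ B| / |A| < 2/3: false.
(b) requires |A ∩ B| / |A| > 3/5: true.
(c) requires |A ∩ B| ≤ 5: false.

(b)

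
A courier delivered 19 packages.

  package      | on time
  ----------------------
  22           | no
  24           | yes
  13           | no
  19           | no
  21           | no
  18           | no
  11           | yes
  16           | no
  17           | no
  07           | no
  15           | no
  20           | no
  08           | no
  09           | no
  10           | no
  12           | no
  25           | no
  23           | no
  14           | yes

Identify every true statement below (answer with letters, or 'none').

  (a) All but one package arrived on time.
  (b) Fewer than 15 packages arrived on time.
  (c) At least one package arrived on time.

|A| = 19, |A ∩ B| = 3, |A ∖ B| = 16.
(a) |A ∖ B| = 1: fails.
(b) |A ∩ B| < 15: holds.
(c) A ∩ B ≠ ∅ (|A ∩ B| ≥ 1): holds.

(b), (c)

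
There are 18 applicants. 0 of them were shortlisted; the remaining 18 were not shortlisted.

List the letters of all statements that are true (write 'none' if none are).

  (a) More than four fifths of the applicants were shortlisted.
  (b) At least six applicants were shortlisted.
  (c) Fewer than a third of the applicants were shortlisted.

(c)

|A| = 18, |A ∩ B| = 0, |A ∖ B| = 18.
(a) |A ∩ B| / |A| > 4/5: fails.
(b) |A ∩ B| ≥ 6: fails.
(c) |A ∩ B| / |A| < 1/3: holds.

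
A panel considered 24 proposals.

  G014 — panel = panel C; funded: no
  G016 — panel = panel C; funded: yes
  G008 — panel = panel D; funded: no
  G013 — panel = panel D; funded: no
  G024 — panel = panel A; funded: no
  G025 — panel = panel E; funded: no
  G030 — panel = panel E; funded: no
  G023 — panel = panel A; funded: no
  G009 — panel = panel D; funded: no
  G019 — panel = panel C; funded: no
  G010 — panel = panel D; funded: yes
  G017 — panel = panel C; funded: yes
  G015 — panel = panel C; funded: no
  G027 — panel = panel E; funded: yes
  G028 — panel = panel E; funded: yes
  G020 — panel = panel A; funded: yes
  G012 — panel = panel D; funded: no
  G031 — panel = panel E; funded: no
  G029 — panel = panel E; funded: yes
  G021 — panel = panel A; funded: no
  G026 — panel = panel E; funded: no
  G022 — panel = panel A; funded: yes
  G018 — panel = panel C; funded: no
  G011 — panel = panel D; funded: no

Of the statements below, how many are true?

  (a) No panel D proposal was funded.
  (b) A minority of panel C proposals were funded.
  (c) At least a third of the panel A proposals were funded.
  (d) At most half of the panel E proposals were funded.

3

(a) panel D: |A| = 6, |A ∩ B| = 1; needs A ∩ B = ∅ (|A ∩ B| = 0) — false.
(b) panel C: |A| = 6, |A ∩ B| = 2; needs |A ∩ B| < |A ∖ B| — true.
(c) panel A: |A| = 5, |A ∩ B| = 2; needs |A ∩ B| / |A| ≥ 1/3 — true.
(d) panel E: |A| = 7, |A ∩ B| = 3; needs |A ∩ B| ≤ |A ∖ B| — true.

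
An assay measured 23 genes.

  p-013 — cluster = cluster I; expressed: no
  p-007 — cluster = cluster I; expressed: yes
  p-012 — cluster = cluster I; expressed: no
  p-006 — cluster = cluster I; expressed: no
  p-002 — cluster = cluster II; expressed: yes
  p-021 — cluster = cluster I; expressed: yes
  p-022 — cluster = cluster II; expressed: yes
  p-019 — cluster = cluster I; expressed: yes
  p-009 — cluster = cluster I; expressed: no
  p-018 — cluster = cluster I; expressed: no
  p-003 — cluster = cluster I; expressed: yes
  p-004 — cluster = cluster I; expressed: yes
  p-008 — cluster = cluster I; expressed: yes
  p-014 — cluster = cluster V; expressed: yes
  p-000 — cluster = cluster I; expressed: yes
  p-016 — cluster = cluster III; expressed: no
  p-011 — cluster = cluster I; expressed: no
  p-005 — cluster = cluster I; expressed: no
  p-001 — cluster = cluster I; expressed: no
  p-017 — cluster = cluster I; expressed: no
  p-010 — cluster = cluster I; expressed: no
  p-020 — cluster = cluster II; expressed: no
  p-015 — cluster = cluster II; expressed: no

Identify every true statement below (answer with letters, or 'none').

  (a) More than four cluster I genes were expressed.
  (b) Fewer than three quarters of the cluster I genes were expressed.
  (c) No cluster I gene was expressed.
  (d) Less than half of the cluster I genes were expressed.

(a), (b), (d)

|A| = 17, |A ∩ B| = 7, |A ∖ B| = 10.
(a) |A ∩ B| > 4: holds.
(b) |A ∩ B| / |A| < 3/4: holds.
(c) A ∩ B = ∅ (|A ∩ B| = 0): fails.
(d) |A ∩ B| < |A ∖ B|: holds.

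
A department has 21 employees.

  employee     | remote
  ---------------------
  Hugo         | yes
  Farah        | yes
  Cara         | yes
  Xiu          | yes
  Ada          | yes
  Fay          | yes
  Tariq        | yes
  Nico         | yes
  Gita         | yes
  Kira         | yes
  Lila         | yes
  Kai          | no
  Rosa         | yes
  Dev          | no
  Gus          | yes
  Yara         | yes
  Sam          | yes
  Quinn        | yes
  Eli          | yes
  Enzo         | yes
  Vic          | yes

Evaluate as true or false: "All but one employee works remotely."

False

'All but one employee works remotely' holds iff |A ∖ B| = 1.
|A| = 21, |A ∩ B| = 19, |A ∖ B| = 2.
|A ∖ B| = 2, so the statement is false.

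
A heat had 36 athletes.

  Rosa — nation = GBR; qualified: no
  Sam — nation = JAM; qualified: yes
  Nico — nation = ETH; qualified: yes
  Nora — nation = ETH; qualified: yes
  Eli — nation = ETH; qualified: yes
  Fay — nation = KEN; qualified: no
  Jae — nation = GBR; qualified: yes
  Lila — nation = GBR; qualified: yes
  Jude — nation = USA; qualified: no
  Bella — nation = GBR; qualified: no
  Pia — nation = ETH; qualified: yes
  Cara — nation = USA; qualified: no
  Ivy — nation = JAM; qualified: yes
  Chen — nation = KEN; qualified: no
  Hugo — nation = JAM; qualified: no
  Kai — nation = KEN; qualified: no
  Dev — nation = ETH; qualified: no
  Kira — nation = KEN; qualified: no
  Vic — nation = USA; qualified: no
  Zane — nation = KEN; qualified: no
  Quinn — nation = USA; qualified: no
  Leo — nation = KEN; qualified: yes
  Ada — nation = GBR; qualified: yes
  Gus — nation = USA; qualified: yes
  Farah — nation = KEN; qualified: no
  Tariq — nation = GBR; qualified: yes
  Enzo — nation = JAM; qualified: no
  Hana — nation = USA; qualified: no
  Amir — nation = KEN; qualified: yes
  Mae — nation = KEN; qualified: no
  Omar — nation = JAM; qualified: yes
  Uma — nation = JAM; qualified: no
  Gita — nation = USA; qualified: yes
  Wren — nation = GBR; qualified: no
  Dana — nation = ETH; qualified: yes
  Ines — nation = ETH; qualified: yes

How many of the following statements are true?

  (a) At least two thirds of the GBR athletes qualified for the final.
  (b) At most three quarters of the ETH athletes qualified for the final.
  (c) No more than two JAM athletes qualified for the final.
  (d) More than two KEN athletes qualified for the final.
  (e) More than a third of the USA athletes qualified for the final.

0

(a) GBR: |A| = 7, |A ∩ B| = 4; needs |A ∩ B| / |A| ≥ 2/3 — false.
(b) ETH: |A| = 7, |A ∩ B| = 6; needs |A ∩ B| / |A| ≤ 3/4 — false.
(c) JAM: |A| = 6, |A ∩ B| = 3; needs |A ∩ B| ≤ 2 — false.
(d) KEN: |A| = 9, |A ∩ B| = 2; needs |A ∩ B| > 2 — false.
(e) USA: |A| = 7, |A ∩ B| = 2; needs |A ∩ B| / |A| > 1/3 — false.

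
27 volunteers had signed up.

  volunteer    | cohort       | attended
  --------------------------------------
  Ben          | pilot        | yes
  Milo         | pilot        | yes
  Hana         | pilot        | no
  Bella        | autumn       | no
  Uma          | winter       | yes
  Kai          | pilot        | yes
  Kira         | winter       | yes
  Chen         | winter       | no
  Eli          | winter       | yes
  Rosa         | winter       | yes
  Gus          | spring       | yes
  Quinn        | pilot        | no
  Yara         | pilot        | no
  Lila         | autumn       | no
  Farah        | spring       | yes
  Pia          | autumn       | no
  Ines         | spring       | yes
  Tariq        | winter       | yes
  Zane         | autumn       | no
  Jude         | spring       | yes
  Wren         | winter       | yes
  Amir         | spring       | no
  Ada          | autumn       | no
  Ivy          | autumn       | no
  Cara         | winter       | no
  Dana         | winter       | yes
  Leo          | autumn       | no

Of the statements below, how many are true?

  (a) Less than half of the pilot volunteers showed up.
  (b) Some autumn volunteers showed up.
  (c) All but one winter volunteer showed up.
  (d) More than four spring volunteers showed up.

(a) pilot: |A| = 6, |A ∩ B| = 3; needs |A ∩ B| < |A ∖ B| — false.
(b) autumn: |A| = 7, |A ∩ B| = 0; needs A ∩ B ≠ ∅ (|A ∩ B| ≥ 1) — false.
(c) winter: |A| = 9, |A ∩ B| = 7; needs |A ∖ B| = 1 — false.
(d) spring: |A| = 5, |A ∩ B| = 4; needs |A ∩ B| > 4 — false.

0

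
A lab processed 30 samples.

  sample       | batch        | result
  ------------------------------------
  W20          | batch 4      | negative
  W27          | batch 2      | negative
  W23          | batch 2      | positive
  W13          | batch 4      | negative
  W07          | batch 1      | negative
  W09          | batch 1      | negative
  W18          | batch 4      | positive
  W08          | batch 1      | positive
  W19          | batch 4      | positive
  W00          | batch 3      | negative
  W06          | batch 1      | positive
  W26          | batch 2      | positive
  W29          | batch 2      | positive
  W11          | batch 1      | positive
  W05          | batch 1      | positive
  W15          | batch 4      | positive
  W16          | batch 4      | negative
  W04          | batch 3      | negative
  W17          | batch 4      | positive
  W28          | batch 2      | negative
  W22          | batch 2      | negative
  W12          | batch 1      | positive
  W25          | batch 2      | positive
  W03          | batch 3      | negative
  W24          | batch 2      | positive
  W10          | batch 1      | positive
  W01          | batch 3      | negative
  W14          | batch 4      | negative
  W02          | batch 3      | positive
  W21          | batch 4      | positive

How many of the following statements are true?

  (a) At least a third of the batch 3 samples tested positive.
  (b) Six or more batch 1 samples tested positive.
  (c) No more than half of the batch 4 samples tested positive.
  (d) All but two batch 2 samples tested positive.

(a) batch 3: |A| = 5, |A ∩ B| = 1; needs |A ∩ B| / |A| ≥ 1/3 — false.
(b) batch 1: |A| = 8, |A ∩ B| = 6; needs |A ∩ B| ≥ 6 — true.
(c) batch 4: |A| = 9, |A ∩ B| = 5; needs |A ∩ B| ≤ |A ∖ B| — false.
(d) batch 2: |A| = 8, |A ∩ B| = 5; needs |A ∖ B| = 2 — false.

1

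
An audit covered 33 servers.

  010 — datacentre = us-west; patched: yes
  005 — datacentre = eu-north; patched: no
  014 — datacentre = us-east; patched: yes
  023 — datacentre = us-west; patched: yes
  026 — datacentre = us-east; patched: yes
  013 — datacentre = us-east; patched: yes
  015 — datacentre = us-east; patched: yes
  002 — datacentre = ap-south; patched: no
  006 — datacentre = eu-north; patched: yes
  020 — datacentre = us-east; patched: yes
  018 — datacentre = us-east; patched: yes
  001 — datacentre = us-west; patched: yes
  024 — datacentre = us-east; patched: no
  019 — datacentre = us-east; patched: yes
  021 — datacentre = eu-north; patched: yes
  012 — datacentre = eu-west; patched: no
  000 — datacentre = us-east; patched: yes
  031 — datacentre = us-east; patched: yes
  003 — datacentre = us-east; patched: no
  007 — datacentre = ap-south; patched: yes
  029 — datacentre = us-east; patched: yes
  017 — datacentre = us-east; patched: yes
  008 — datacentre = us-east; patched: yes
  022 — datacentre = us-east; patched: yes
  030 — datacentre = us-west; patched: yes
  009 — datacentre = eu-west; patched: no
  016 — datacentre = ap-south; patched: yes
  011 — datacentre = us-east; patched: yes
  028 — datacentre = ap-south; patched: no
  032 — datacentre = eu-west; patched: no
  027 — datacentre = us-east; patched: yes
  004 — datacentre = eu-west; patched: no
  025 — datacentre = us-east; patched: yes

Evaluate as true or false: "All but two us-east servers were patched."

The determiner here denotes the relation: |A ∖ B| = 2.
|A| = 18, |A ∩ B| = 16, |A ∖ B| = 2.
|A ∖ B| = 2, so the statement is true.

True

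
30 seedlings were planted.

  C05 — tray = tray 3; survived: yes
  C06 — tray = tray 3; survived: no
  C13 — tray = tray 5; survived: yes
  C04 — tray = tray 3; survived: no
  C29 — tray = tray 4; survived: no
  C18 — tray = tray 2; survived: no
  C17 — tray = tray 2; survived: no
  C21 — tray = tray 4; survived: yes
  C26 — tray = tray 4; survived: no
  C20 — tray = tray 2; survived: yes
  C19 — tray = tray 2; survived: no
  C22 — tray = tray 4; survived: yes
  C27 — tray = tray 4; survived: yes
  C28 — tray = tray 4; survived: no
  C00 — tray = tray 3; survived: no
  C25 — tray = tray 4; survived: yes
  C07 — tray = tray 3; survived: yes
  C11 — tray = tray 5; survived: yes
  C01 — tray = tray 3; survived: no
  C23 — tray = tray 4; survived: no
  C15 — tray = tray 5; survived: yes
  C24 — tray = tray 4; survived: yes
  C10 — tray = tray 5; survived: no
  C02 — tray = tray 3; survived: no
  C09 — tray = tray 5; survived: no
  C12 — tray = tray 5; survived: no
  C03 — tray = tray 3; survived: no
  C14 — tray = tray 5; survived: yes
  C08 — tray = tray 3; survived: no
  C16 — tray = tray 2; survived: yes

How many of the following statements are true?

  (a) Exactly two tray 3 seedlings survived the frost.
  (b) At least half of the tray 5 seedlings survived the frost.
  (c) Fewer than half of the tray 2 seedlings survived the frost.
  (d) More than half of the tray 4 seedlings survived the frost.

(a) tray 3: |A| = 9, |A ∩ B| = 2; needs |A ∩ B| = 2 — true.
(b) tray 5: |A| = 7, |A ∩ B| = 4; needs |A ∩ B| ≥ |A ∖ B| — true.
(c) tray 2: |A| = 5, |A ∩ B| = 2; needs |A ∩ B| < |A ∖ B| — true.
(d) tray 4: |A| = 9, |A ∩ B| = 5; needs |A ∩ B| > |A ∖ B| — true.

4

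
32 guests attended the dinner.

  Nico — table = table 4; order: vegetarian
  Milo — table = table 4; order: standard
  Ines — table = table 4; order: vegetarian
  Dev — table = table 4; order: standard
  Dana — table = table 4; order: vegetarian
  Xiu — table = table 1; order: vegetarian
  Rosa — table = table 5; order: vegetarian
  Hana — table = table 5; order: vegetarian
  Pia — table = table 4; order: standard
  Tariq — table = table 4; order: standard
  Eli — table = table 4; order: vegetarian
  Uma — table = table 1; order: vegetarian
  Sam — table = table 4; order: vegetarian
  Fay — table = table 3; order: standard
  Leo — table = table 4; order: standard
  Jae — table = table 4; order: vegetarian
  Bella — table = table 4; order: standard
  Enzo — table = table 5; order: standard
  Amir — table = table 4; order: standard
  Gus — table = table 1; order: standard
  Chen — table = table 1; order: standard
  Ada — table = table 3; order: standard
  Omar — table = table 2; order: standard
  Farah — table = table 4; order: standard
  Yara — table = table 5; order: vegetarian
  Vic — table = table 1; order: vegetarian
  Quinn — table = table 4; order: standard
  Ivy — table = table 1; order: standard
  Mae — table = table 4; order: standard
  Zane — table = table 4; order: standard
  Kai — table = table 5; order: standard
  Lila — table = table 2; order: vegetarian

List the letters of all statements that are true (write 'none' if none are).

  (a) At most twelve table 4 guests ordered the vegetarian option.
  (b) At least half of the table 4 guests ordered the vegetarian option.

(a)

|A| = 17, |A ∩ B| = 6, |A ∖ B| = 11.
(a) |A ∩ B| ≤ 12: holds.
(b) |A ∩ B| ≥ |A ∖ B|: fails.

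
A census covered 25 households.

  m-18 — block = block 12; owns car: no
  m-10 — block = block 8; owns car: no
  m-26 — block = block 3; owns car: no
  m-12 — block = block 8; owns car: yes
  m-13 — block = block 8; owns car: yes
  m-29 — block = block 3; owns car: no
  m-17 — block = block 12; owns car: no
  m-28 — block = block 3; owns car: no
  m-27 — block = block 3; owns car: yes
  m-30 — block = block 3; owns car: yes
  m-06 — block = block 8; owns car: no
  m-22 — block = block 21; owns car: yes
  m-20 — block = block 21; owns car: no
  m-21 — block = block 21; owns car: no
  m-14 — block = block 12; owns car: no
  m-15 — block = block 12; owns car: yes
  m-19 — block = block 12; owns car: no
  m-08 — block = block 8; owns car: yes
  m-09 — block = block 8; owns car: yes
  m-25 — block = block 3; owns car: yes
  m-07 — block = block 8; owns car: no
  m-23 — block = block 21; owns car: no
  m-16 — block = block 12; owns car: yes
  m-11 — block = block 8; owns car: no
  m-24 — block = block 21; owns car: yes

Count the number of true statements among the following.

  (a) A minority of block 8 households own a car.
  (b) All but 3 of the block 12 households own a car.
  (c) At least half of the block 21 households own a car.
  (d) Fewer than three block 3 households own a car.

(a) block 8: |A| = 8, |A ∩ B| = 4; needs |A ∩ B| < |A ∖ B| — false.
(b) block 12: |A| = 6, |A ∩ B| = 2; needs |A ∖ B| = 3 — false.
(c) block 21: |A| = 5, |A ∩ B| = 2; needs |A ∩ B| ≥ |A ∖ B| — false.
(d) block 3: |A| = 6, |A ∩ B| = 3; needs |A ∩ B| < 3 — false.

0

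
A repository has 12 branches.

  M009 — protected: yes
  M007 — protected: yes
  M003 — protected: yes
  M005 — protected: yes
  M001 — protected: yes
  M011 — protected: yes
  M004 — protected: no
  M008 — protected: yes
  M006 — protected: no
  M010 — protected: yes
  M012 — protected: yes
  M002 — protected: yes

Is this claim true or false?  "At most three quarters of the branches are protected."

'At most three quarters of the branches are protected' holds iff |A ∩ B| / |A| ≤ 3/4.
A (the restrictor) = {M009, M007, M003, M005, M001, M011, M004, M008, M006, M010, M012, M002}, |A| = 12.
A ∩ B = {M009, M007, M003, M005, M001, M011, M008, M010, M012, M002}, so |A ∩ B| = 10.
A ∖ B = {M004, M006}, so |A ∖ B| = 2.
|A ∩ B|/|A| = 10/12, so the statement is false.

False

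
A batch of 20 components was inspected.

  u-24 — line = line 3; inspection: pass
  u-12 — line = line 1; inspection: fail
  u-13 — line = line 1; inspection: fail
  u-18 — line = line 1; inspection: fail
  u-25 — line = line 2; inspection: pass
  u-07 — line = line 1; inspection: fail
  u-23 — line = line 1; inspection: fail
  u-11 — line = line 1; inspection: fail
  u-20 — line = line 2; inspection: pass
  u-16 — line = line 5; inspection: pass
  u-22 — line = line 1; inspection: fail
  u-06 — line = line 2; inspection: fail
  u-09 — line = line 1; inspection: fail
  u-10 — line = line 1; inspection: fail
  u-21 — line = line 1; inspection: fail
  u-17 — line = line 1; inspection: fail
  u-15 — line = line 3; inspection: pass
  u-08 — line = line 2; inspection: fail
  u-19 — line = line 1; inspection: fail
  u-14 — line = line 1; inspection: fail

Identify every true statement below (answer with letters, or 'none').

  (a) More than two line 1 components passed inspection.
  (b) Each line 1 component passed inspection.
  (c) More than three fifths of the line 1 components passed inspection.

|A| = 13, |A ∩ B| = 0, |A ∖ B| = 13.
(a) |A ∩ B| > 2: fails.
(b) A ⊆ B, i.e. every element of A is in B (|A ∖ B| = 0): fails.
(c) |A ∩ B| / |A| > 3/5: fails.

none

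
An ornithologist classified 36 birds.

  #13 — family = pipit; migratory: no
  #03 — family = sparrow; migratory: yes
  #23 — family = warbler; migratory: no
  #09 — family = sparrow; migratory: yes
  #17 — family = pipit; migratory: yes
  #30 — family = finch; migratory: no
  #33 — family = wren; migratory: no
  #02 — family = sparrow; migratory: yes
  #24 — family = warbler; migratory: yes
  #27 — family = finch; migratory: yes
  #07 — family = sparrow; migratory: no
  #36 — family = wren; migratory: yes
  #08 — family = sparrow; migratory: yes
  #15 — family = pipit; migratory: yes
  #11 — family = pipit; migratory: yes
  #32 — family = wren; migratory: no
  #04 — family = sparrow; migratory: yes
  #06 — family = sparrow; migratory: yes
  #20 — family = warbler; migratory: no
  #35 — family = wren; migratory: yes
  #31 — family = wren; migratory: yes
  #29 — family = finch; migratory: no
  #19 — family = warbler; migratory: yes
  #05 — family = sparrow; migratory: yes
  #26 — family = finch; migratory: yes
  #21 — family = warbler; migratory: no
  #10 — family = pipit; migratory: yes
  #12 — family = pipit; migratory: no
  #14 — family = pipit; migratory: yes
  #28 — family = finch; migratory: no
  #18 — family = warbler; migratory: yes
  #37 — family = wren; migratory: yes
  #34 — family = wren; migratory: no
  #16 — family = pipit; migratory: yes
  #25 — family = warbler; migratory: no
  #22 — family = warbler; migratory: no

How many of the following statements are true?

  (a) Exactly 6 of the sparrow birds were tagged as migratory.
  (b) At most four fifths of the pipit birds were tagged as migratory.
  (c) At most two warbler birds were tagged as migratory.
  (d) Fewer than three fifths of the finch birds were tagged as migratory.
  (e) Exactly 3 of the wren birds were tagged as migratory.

(a) sparrow: |A| = 8, |A ∩ B| = 7; needs |A ∩ B| = 6 — false.
(b) pipit: |A| = 8, |A ∩ B| = 6; needs |A ∩ B| / |A| ≤ 4/5 — true.
(c) warbler: |A| = 8, |A ∩ B| = 3; needs |A ∩ B| ≤ 2 — false.
(d) finch: |A| = 5, |A ∩ B| = 2; needs |A ∩ B| / |A| < 3/5 — true.
(e) wren: |A| = 7, |A ∩ B| = 4; needs |A ∩ B| = 3 — false.

2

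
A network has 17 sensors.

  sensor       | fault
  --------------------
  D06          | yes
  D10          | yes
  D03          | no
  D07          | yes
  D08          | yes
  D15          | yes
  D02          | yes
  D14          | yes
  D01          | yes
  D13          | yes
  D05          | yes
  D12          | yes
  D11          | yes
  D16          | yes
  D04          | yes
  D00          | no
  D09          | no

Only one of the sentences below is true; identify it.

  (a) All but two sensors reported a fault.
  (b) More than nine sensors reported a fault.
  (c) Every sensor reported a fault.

|A| = 17, |A ∩ B| = 14, |A ∖ B| = 3.
(a) requires |A ∖ B| = 2: false.
(b) requires |A ∩ B| > 9: true.
(c) requires A ⊆ B, i.e. every element of A is in B (|A ∖ B| = 0): false.

(b)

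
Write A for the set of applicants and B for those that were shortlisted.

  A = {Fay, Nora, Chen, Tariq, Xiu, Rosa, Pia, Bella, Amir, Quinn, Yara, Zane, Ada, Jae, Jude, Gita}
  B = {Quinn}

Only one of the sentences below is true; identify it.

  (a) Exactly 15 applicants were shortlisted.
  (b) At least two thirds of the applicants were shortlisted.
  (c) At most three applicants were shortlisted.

|A| = 16, |A ∩ B| = 1, |A ∖ B| = 15.
(a) requires |A ∩ B| = 15: false.
(b) requires |A ∩ B| / |A| ≥ 2/3: false.
(c) requires |A ∩ B| ≤ 3: true.

(c)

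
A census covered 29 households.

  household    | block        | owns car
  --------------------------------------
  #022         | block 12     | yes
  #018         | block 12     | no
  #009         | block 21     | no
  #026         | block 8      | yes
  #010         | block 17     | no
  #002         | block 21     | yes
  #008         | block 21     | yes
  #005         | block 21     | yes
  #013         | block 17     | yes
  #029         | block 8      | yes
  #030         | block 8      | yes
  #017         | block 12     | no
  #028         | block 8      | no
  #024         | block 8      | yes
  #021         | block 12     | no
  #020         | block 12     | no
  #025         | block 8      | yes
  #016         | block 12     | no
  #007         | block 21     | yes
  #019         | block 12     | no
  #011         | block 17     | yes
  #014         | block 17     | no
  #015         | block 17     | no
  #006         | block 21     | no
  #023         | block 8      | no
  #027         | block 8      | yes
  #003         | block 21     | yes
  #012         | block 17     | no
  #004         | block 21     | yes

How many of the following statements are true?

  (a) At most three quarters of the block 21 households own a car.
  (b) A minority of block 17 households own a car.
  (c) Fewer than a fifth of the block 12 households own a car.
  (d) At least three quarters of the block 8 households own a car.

(a) block 21: |A| = 8, |A ∩ B| = 6; needs |A ∩ B| / |A| ≤ 3/4 — true.
(b) block 17: |A| = 6, |A ∩ B| = 2; needs |A ∩ B| < |A ∖ B| — true.
(c) block 12: |A| = 7, |A ∩ B| = 1; needs |A ∩ B| / |A| < 1/5 — true.
(d) block 8: |A| = 8, |A ∩ B| = 6; needs |A ∩ B| / |A| ≥ 3/4 — true.

4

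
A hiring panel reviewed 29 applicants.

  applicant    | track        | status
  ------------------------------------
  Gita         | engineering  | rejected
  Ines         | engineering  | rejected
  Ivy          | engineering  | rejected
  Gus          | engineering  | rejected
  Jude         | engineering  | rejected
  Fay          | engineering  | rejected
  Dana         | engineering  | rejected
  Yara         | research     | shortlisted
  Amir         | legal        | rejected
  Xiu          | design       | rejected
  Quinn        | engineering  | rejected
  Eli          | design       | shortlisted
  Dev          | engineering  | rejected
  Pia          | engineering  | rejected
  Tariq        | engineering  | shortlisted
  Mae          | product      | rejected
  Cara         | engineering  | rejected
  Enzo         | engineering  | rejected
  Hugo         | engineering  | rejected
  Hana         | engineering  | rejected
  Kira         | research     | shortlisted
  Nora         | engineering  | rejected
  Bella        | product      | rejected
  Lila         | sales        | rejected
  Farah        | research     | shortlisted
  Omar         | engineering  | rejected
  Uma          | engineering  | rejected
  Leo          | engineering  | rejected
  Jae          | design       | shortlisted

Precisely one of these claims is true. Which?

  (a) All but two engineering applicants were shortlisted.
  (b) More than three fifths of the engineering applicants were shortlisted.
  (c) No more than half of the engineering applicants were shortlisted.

(c)

|A| = 19, |A ∩ B| = 1, |A ∖ B| = 18.
(a) requires |A ∖ B| = 2: false.
(b) requires |A ∩ B| / |A| > 3/5: false.
(c) requires |A ∩ B| ≤ |A ∖ B|: true.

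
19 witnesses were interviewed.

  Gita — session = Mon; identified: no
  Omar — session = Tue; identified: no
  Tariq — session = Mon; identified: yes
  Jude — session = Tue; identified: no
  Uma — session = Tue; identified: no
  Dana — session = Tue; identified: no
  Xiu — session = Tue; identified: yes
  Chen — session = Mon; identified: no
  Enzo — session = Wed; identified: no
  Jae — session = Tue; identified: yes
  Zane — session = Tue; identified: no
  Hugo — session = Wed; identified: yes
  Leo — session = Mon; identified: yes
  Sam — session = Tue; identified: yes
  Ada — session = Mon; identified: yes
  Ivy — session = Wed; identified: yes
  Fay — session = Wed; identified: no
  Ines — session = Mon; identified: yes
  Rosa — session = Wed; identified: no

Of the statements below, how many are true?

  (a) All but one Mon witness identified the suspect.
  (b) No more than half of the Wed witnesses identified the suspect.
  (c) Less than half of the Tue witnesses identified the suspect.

(a) Mon: |A| = 6, |A ∩ B| = 4; needs |A ∖ B| = 1 — false.
(b) Wed: |A| = 5, |A ∩ B| = 2; needs |A ∩ B| ≤ |A ∖ B| — true.
(c) Tue: |A| = 8, |A ∩ B| = 3; needs |A ∩ B| < |A ∖ B| — true.

2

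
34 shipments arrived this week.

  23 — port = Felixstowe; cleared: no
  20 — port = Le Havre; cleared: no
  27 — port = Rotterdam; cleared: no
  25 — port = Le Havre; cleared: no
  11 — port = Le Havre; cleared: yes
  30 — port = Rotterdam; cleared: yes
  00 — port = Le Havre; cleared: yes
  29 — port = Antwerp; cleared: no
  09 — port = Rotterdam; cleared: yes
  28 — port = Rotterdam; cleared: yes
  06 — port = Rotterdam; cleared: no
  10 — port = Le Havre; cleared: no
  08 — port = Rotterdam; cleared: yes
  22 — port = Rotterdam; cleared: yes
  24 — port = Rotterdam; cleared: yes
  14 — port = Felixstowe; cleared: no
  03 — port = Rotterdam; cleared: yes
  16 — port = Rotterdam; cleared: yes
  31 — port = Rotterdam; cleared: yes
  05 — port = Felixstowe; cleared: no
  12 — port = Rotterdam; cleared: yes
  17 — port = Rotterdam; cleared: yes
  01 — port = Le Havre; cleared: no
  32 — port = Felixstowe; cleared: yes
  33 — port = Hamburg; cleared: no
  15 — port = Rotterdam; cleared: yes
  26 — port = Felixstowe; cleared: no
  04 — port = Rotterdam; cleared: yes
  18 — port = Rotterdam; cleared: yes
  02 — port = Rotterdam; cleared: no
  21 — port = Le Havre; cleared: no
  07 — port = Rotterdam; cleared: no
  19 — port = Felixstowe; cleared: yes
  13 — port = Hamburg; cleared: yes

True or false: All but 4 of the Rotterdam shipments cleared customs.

'All but 4 of the Rotterdam shipments cleared customs' holds iff |A ∖ B| = 4.
|A| = 18, |A ∩ B| = 14, |A ∖ B| = 4.
|A ∖ B| = 4, so the statement is true.

True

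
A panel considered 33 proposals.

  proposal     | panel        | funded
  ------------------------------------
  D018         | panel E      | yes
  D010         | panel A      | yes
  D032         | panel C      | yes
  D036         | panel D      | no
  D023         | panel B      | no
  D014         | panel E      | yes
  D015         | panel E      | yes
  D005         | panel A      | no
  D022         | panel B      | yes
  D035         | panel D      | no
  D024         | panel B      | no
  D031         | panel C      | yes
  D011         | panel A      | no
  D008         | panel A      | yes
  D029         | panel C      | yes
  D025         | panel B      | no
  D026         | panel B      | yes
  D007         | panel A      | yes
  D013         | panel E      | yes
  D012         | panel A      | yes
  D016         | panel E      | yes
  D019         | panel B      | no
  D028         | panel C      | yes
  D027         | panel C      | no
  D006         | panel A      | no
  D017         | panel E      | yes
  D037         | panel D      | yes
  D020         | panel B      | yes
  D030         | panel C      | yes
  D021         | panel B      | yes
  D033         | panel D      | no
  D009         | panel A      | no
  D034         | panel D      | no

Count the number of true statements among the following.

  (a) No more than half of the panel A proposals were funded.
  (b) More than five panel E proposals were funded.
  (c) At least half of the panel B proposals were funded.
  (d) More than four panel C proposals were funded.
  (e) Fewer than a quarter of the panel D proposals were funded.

(a) panel A: |A| = 8, |A ∩ B| = 4; needs |A ∩ B| ≤ |A ∖ B| — true.
(b) panel E: |A| = 6, |A ∩ B| = 6; needs |A ∩ B| > 5 — true.
(c) panel B: |A| = 8, |A ∩ B| = 4; needs |A ∩ B| ≥ |A ∖ B| — true.
(d) panel C: |A| = 6, |A ∩ B| = 5; needs |A ∩ B| > 4 — true.
(e) panel D: |A| = 5, |A ∩ B| = 1; needs |A ∩ B| / |A| < 1/4 — true.

5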